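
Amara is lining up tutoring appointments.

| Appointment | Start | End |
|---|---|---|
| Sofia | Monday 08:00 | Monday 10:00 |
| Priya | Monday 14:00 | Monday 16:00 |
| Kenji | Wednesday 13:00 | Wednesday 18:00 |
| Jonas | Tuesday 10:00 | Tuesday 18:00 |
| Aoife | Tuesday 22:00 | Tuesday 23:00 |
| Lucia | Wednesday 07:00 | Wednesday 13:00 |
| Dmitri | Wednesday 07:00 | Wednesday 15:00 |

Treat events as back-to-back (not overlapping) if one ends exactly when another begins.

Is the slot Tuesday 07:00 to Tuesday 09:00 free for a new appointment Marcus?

Yes — the slot is free

Sofia: ends Monday 10:00 at or before Marcus starts Tuesday 07:00 → clear.
Priya: ends Monday 16:00 at or before Marcus starts Tuesday 07:00 → clear.
Jonas: starts Tuesday 10:00 at or after Marcus ends Tuesday 09:00 → clear.
Aoife: starts Tuesday 22:00 at or after Marcus ends Tuesday 09:00 → clear.
Lucia: starts Wednesday 07:00 at or after Marcus ends Tuesday 09:00 → clear.
Dmitri: starts Wednesday 07:00 at or after Marcus ends Tuesday 09:00 → clear.
Kenji: starts Wednesday 13:00 at or after Marcus ends Tuesday 09:00 → clear.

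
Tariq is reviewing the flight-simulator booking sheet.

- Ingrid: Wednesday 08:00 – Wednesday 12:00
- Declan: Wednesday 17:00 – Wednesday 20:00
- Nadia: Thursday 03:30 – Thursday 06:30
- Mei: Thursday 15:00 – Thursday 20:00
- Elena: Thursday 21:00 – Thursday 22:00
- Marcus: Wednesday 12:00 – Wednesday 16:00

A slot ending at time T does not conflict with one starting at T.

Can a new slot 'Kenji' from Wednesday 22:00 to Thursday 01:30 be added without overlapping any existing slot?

Ingrid: ends Wednesday 12:00 at or before Kenji starts Wednesday 22:00 → clear.
Marcus: ends Wednesday 16:00 at or before Kenji starts Wednesday 22:00 → clear.
Declan: ends Wednesday 20:00 at or before Kenji starts Wednesday 22:00 → clear.
Nadia: starts Thursday 03:30 at or after Kenji ends Thursday 01:30 → clear.
Mei: starts Thursday 15:00 at or after Kenji ends Thursday 01:30 → clear.
Elena: starts Thursday 21:00 at or after Kenji ends Thursday 01:30 → clear.

Yes — the slot is free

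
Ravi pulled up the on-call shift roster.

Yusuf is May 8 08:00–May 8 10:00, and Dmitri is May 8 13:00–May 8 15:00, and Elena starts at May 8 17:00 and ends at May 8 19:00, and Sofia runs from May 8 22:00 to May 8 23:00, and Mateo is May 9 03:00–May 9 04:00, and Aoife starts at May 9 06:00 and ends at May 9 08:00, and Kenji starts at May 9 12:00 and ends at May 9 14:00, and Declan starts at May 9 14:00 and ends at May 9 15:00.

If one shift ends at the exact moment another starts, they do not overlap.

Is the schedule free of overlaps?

Yes

Sorted by start: Yusuf, Dmitri, Elena, Sofia, Mateo, Aoife, Kenji, Declan.
Dmitri starts after Yusuf ends, so Yusuf has no further overlaps.
Elena starts after Dmitri ends, so Dmitri has no further overlaps.
Sofia starts after Elena ends, so Elena has no further overlaps.
Mateo starts after Sofia ends, so Sofia has no further overlaps.
Aoife starts after Mateo ends, so Mateo has no further overlaps.
Kenji starts after Aoife ends, so Aoife has no further overlaps.
Declan starts exactly when Kenji ends (back-to-back, no overlap).
Every pair is clear; the schedule has no overlaps.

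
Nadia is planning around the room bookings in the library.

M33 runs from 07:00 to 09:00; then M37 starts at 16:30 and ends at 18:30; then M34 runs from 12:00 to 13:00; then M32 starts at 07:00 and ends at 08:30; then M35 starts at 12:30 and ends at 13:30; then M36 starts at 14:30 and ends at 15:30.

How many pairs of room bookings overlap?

2

Sorted by start: M32, M33, M34, M35, M36, M37.
M33 starts before M32 ends → M32 and M33 overlap.
M34 starts after M32 ends — done with M32.
M34 starts after M33 ends — done with M33.
M35 starts before M34 ends → M34 and M35 overlap.
M36 starts after M34 ends — done with M34.
M36 starts after M35 ends — done with M35.
M37 starts after M36 ends.
Overlapping pairs: M32 & M33, M34 & M35 — 2 in total.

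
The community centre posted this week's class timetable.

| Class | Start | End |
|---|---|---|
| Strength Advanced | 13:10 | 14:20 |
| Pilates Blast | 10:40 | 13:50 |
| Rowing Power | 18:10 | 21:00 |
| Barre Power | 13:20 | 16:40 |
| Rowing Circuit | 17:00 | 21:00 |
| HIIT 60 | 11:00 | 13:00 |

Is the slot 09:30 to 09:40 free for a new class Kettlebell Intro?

Pilates Blast: starts 10:40 at or after Kettlebell Intro ends 09:40 → clear.
HIIT 60: starts 11:00 at or after Kettlebell Intro ends 09:40 → clear.
Strength Advanced: starts 13:10 at or after Kettlebell Intro ends 09:40 → clear.
Barre Power: starts 13:20 at or after Kettlebell Intro ends 09:40 → clear.
Rowing Circuit: starts 17:00 at or after Kettlebell Intro ends 09:40 → clear.
Rowing Power: starts 18:10 at or after Kettlebell Intro ends 09:40 → clear.

Yes — the slot is free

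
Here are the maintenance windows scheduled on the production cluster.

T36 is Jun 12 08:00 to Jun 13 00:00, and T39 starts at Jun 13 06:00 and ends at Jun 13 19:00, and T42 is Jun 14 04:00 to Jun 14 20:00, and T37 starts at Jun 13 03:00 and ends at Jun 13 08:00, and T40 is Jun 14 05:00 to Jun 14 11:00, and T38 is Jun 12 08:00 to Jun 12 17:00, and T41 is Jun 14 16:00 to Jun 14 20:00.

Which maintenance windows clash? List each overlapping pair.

Sorted by start: T36, T38, T37, T39, T42, T40, T41.
T38 starts before T36 ends → T36 and T38 overlap.
T37 starts after T36 ends; T36 is clear from here.
T37 starts after T38 ends; T38 is clear from here.
T39 starts before T37 ends → T37 and T39 overlap.
T42 starts after T37 ends; T37 is clear from here.
T42 starts after T39 ends; T39 is clear from here.
T40 starts before T42 ends → T42 and T40 overlap.
T41 starts before T42 ends → T42 and T41 overlap.
T41 starts after T40 ends.

T36 & T38, T37 & T39, T40 & T42, T41 & T42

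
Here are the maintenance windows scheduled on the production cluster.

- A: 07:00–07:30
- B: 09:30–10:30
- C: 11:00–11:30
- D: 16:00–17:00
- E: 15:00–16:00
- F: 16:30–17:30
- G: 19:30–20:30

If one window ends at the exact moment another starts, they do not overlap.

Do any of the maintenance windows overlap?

Sorted by start: A, B, C, E, D, F, G.
B starts after A ends — done with A.
C starts after B ends — done with B.
E starts after C ends — done with C.
D starts exactly when E ends (back-to-back, no overlap) — done with E.
F starts before D ends → D and F overlap.
That's a conflict, so the schedule is not conflict-free.

Yes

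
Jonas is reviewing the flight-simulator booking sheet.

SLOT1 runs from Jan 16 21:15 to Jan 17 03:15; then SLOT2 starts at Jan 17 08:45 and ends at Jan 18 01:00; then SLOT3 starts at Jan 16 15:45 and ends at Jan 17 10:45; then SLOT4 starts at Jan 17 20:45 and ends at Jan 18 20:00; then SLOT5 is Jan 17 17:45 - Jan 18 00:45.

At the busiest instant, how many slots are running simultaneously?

Sort all start/end points and keep a running count:
Jan 16 15:45 start SLOT3 → 1
Jan 16 21:15 start SLOT1 → 2
Jan 17 03:15 end SLOT1 → 1
Jan 17 08:45 start SLOT2 → 2
Jan 17 10:45 end SLOT3 → 1
Jan 17 17:45 start SLOT5 → 2
Jan 17 20:45 start SLOT4 → 3
Jan 18 00:45 end SLOT5 → 2
Jan 18 01:00 end SLOT2 → 1
Jan 18 20:00 end SLOT4 → 0
Peak is 3, at Jan 17 20:45 (SLOT2, SLOT4, SLOT5).

3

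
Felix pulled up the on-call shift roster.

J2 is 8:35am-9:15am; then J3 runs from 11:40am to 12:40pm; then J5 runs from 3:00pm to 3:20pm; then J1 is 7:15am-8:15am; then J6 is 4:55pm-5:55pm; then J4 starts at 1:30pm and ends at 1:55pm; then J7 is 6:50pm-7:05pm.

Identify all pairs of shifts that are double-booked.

no overlapping pairs

Sorted by start: J1, J2, J3, J4, J5, J6, J7.
J2 starts after J1 ends, so J1 has no further overlaps.
J3 starts after J2 ends, so J2 has no further overlaps.
J4 starts after J3 ends, so J3 has no further overlaps.
J5 starts after J4 ends, so J4 has no further overlaps.
J6 starts after J5 ends, so J5 has no further overlaps.
J7 starts after J6 ends.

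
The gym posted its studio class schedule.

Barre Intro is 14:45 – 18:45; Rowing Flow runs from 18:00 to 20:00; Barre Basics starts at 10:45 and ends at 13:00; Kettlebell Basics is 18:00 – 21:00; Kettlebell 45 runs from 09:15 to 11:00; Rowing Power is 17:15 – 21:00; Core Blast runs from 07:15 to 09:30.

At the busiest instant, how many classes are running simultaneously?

4

Sweep the timeline, counting +1 at each start and −1 at each end (ends before starts at a tie):
07:15 start Core Blast → 1
09:15 start Kettlebell 45 → 2
09:30 end Core Blast → 1
10:45 start Barre Basics → 2
11:00 end Kettlebell 45 → 1
13:00 end Barre Basics → 0
14:45 start Barre Intro → 1
17:15 start Rowing Power → 2
18:00 start Kettlebell Basics → 3
18:00 start Rowing Flow → 4
18:45 end Barre Intro → 3
20:00 end Rowing Flow → 2
21:00 end Kettlebell Basics → 1
21:00 end Rowing Power → 0
Peak is 4, at 18:00 (Barre Intro, Kettlebell Basics, Rowing Flow, Rowing Power).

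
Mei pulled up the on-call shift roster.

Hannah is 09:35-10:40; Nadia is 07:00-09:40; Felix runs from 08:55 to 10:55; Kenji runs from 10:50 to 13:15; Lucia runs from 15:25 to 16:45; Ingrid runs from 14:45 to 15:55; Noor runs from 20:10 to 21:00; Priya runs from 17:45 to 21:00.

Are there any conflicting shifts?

Sorted by start: Nadia, Felix, Hannah, Kenji, Ingrid, Lucia, Priya, Noor.
Felix starts before Nadia ends → Nadia and Felix overlap.
That's a conflict, so the schedule is not conflict-free.

Yes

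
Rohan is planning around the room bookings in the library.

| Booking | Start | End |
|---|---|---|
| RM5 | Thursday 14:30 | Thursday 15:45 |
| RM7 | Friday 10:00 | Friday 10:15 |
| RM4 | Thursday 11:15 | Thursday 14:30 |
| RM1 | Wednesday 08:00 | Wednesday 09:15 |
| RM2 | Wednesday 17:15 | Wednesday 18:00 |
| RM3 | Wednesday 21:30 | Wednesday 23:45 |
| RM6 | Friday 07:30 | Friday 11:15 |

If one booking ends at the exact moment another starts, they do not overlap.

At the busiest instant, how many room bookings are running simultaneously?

2

Sort all start/end points and keep a running count:
Wednesday 08:00 start RM1 → 1
Wednesday 09:15 end RM1 → 0
Wednesday 17:15 start RM2 → 1
Wednesday 18:00 end RM2 → 0
Wednesday 21:30 start RM3 → 1
Wednesday 23:45 end RM3 → 0
Thursday 11:15 start RM4 → 1
Thursday 14:30 end RM4 → 0
Thursday 14:30 start RM5 → 1
Thursday 15:45 end RM5 → 0
Friday 07:30 start RM6 → 1
Friday 10:00 start RM7 → 2
Friday 10:15 end RM7 → 1
Friday 11:15 end RM6 → 0
Peak is 2, at Friday 10:00 (RM6, RM7).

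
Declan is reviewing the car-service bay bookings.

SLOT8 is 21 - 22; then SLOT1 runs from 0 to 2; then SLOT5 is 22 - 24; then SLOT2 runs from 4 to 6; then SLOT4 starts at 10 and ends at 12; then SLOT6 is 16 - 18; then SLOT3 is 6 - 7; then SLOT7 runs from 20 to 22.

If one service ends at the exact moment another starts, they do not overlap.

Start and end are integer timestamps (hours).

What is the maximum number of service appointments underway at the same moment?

2

Sort all start/end points and keep a running count:
0 start SLOT1 → 1
2 end SLOT1 → 0
4 start SLOT2 → 1
6 end SLOT2 → 0
6 start SLOT3 → 1
7 end SLOT3 → 0
10 start SLOT4 → 1
12 end SLOT4 → 0
16 start SLOT6 → 1
18 end SLOT6 → 0
20 start SLOT7 → 1
21 start SLOT8 → 2
22 end SLOT7 → 1
22 end SLOT8 → 0
22 start SLOT5 → 1
24 end SLOT5 → 0
Peak is 2, at 21 (SLOT7, SLOT8).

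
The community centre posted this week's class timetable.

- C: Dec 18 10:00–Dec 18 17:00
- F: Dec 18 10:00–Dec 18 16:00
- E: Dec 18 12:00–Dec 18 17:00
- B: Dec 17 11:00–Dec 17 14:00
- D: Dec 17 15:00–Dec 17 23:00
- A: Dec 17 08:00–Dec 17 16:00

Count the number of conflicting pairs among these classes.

5

Check each pair: they overlap iff neither finishes before the other starts.
Sorted by start: A, B, D, C, F, E.
B starts before A ends → A and B overlap.
D starts before A ends → A and D overlap.
C starts after A ends; A is clear from here.
D starts after B ends; B is clear from here.
C starts after D ends; D is clear from here.
F starts before C ends → C and F overlap.
E starts before C ends → C and E overlap.
E starts before F ends → F and E overlap.
Overlapping pairs: A & B, A & D, C & E, C & F, E & F — 5 in total.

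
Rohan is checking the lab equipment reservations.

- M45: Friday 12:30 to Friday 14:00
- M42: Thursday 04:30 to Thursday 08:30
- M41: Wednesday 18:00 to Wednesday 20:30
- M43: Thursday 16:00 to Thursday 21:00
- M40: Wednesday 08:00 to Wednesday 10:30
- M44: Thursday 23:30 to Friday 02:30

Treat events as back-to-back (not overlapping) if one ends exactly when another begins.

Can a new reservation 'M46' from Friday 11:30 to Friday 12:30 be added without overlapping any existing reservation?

M40: ends Wednesday 10:30 at or before M46 starts Friday 11:30 → clear.
M41: ends Wednesday 20:30 at or before M46 starts Friday 11:30 → clear.
M42: ends Thursday 08:30 at or before M46 starts Friday 11:30 → clear.
M43: ends Thursday 21:00 at or before M46 starts Friday 11:30 → clear.
M44: ends Friday 02:30 at or before M46 starts Friday 11:30 → clear.
M45: starts Friday 12:30 at or after M46 ends Friday 12:30 → clear.

Yes — the slot is free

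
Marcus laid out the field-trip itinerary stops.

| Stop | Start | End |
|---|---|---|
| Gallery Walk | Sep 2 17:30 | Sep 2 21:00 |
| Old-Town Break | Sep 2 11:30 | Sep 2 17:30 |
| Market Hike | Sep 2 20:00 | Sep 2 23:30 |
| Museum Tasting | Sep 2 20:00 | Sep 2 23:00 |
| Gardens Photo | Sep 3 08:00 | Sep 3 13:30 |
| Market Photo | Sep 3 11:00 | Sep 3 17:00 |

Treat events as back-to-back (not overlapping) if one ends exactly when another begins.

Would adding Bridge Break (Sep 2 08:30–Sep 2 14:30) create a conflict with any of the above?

Yes — it overlaps Old-Town Break

Old-Town Break: starts Sep 2 11:30 before Bridge Break ends Sep 2 14:30, and ends Sep 2 17:30 after Bridge Break starts Sep 2 08:30 → overlap.
Gallery Walk: starts Sep 2 17:30 at or after Bridge Break ends Sep 2 14:30 → clear.
Market Hike: starts Sep 2 20:00 at or after Bridge Break ends Sep 2 14:30 → clear.
Museum Tasting: starts Sep 2 20:00 at or after Bridge Break ends Sep 2 14:30 → clear.
Gardens Photo: starts Sep 3 08:00 at or after Bridge Break ends Sep 2 14:30 → clear.
Market Photo: starts Sep 3 11:00 at or after Bridge Break ends Sep 2 14:30 → clear.
Bridge Break overlaps Old-Town Break.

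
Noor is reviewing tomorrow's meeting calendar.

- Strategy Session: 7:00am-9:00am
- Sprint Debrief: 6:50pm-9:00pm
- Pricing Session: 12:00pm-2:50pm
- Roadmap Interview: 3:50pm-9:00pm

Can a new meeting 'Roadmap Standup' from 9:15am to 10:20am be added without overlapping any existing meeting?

Yes — the slot is free

Strategy Session: ends 9:00am at or before Roadmap Standup starts 9:15am → clear.
Pricing Session: starts 12:00pm at or after Roadmap Standup ends 10:20am → clear.
Roadmap Interview: starts 3:50pm at or after Roadmap Standup ends 10:20am → clear.
Sprint Debrief: starts 6:50pm at or after Roadmap Standup ends 10:20am → clear.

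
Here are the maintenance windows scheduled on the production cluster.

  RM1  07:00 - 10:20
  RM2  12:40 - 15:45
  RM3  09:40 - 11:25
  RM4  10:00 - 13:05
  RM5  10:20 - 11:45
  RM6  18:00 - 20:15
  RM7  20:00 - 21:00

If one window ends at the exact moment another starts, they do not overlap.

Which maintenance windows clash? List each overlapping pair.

RM1 & RM3, RM1 & RM4, RM2 & RM4, RM3 & RM4, RM3 & RM5, RM4 & RM5, RM6 & RM7

Sorted by start: RM1, RM3, RM4, RM5, RM2, RM6, RM7.
RM3 starts before RM1 ends → RM1 and RM3 overlap.
RM4 starts before RM1 ends → RM1 and RM4 overlap.
RM5 starts exactly when RM1 ends (back-to-back, no overlap) — done with RM1.
RM4 starts before RM3 ends → RM3 and RM4 overlap.
RM5 starts before RM3 ends → RM3 and RM5 overlap.
RM2 starts after RM3 ends — done with RM3.
RM5 starts before RM4 ends → RM4 and RM5 overlap.
RM2 starts before RM4 ends → RM4 and RM2 overlap.
RM6 starts after RM4 ends — done with RM4.
RM2 starts after RM5 ends — done with RM5.
RM6 starts after RM2 ends — done with RM2.
RM7 starts before RM6 ends → RM6 and RM7 overlap.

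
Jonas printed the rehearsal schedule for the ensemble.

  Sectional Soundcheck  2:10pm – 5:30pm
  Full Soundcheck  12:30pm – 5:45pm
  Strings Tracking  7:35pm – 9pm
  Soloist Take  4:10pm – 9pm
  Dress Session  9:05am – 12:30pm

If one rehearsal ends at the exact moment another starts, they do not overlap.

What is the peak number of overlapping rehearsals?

Sort all start/end points and keep a running count:
9:05am start Dress Session → 1
12:30pm end Dress Session → 0
12:30pm start Full Soundcheck → 1
2:10pm start Sectional Soundcheck → 2
4:10pm start Soloist Take → 3
5:30pm end Sectional Soundcheck → 2
5:45pm end Full Soundcheck → 1
7:35pm start Strings Tracking → 2
9pm end Soloist Take → 1
9pm end Strings Tracking → 0
Peak is 3, at 4:10pm (Full Soundcheck, Sectional Soundcheck, Soloist Take).

3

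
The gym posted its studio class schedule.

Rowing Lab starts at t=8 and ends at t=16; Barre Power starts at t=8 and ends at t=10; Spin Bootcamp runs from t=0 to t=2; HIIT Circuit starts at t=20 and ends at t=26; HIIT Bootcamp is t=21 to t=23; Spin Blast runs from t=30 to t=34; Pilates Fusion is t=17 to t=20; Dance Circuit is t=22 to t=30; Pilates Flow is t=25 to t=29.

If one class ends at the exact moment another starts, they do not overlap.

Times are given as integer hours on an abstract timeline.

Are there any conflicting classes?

Sorted by start: Spin Bootcamp, Rowing Lab, Barre Power, Pilates Fusion, HIIT Circuit, HIIT Bootcamp, Dance Circuit, Pilates Flow, Spin Blast.
Rowing Lab starts after Spin Bootcamp ends, so Spin Bootcamp has no further overlaps.
Barre Power starts before Rowing Lab ends → Rowing Lab and Barre Power overlap.
That's a conflict, so the schedule is not conflict-free.

Yes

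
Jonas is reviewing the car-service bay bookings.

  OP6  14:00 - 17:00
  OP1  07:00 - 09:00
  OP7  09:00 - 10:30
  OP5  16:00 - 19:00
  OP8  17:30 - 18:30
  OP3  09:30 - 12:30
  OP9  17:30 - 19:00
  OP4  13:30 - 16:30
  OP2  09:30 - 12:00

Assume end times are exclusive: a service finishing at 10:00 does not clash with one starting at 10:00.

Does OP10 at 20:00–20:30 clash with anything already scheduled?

No — it doesn't clash with anything

OP1: ends 09:00 at or before OP10 starts 20:00 → clear.
OP7: ends 10:30 at or before OP10 starts 20:00 → clear.
OP2: ends 12:00 at or before OP10 starts 20:00 → clear.
OP3: ends 12:30 at or before OP10 starts 20:00 → clear.
OP4: ends 16:30 at or before OP10 starts 20:00 → clear.
OP6: ends 17:00 at or before OP10 starts 20:00 → clear.
OP5: ends 19:00 at or before OP10 starts 20:00 → clear.
OP8: ends 18:30 at or before OP10 starts 20:00 → clear.
OP9: ends 19:00 at or before OP10 starts 20:00 → clear.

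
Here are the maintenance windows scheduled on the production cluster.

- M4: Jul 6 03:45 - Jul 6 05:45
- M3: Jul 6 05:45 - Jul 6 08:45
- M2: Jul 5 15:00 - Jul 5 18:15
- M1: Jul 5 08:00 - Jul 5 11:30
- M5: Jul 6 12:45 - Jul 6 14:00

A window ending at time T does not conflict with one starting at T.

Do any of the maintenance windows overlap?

No

Sorted by start: M1, M2, M4, M3, M5.
M2 starts after M1 ends, so M1 has no further overlaps.
M4 starts after M2 ends, so M2 has no further overlaps.
M3 starts exactly when M4 ends (back-to-back, no overlap), so M4 has no further overlaps.
M5 starts after M3 ends.
Every pair is clear; the schedule has no overlaps.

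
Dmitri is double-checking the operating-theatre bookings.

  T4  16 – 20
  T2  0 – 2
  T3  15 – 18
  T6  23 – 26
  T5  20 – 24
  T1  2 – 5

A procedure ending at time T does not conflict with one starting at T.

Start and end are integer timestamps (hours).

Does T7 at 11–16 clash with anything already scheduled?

T2: ends 2 at or before T7 starts 11 → clear.
T1: ends 5 at or before T7 starts 11 → clear.
T3: starts 15 before T7 ends 16, and ends 18 after T7 starts 11 → overlap.
T4: starts 16 at or after T7 ends 16 → clear.
T5: starts 20 at or after T7 ends 16 → clear.
T6: starts 23 at or after T7 ends 16 → clear.
T7 overlaps T3.

Yes — it overlaps T3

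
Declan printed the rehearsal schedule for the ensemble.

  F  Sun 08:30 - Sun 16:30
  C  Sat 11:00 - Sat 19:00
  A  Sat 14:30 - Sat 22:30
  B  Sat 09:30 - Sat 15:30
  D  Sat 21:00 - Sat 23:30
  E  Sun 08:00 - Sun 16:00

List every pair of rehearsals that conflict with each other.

A & B, A & C, A & D, B & C, E & F

Sorted by start: B, C, A, D, E, F.
C starts before B ends → B and C overlap.
A starts before B ends → B and A overlap.
D starts after B ends — done with B.
A starts before C ends → C and A overlap.
D starts after C ends — done with C.
D starts before A ends → A and D overlap.
E starts after A ends — done with A.
E starts after D ends — done with D.
F starts before E ends → E and F overlap.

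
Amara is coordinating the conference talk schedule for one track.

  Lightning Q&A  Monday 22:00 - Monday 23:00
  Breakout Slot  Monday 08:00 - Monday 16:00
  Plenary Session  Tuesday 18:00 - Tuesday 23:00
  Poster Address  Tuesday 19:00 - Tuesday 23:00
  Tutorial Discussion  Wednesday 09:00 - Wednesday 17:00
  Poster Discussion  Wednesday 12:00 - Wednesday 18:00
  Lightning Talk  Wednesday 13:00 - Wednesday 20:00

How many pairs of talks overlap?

4

Sorted by start: Breakout Slot, Lightning Q&A, Plenary Session, Poster Address, Tutorial Discussion, Poster Discussion, Lightning Talk.
Lightning Q&A starts after Breakout Slot ends; Breakout Slot is clear from here.
Plenary Session starts after Lightning Q&A ends; Lightning Q&A is clear from here.
Poster Address starts before Plenary Session ends → Plenary Session and Poster Address overlap.
Tutorial Discussion starts after Plenary Session ends; Plenary Session is clear from here.
Tutorial Discussion starts after Poster Address ends; Poster Address is clear from here.
Poster Discussion starts before Tutorial Discussion ends → Tutorial Discussion and Poster Discussion overlap.
Lightning Talk starts before Tutorial Discussion ends → Tutorial Discussion and Lightning Talk overlap.
Lightning Talk starts before Poster Discussion ends → Poster Discussion and Lightning Talk overlap.
Overlapping pairs: Lightning Talk & Poster Discussion, Lightning Talk & Tutorial Discussion, Plenary Session & Poster Address, Poster Discussion & Tutorial Discussion — 4 in total.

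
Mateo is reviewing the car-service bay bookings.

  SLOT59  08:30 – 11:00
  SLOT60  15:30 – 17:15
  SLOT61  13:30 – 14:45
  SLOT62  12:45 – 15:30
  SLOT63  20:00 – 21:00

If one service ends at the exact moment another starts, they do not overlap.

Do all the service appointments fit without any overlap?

Sorted by start: SLOT59, SLOT62, SLOT61, SLOT60, SLOT63.
SLOT62 starts after SLOT59 ends, so nothing later overlaps SLOT59 either.
SLOT61 starts before SLOT62 ends → SLOT62 and SLOT61 overlap.
That's a conflict, so the schedule is not conflict-free.

No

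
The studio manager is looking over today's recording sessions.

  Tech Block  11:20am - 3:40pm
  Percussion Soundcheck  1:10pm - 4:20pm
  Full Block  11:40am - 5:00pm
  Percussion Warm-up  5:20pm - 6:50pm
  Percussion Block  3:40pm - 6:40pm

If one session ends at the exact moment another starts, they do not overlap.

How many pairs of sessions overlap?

6

Two intervals overlap when each starts before the other ends.
Sorted by start: Tech Block, Full Block, Percussion Soundcheck, Percussion Block, Percussion Warm-up.
Full Block starts before Tech Block ends → Tech Block and Full Block overlap.
Percussion Soundcheck starts before Tech Block ends → Tech Block and Percussion Soundcheck overlap.
Percussion Block starts exactly when Tech Block ends (back-to-back, no overlap) — done with Tech Block.
Percussion Soundcheck starts before Full Block ends → Full Block and Percussion Soundcheck overlap.
Percussion Block starts before Full Block ends → Full Block and Percussion Block overlap.
Percussion Warm-up starts after Full Block ends.
Percussion Block starts before Percussion Soundcheck ends → Percussion Soundcheck and Percussion Block overlap.
Percussion Warm-up starts after Percussion Soundcheck ends.
Percussion Warm-up starts before Percussion Block ends → Percussion Block and Percussion Warm-up overlap.
Overlapping pairs: Full Block & Percussion Block, Full Block & Percussion Soundcheck, Full Block & Tech Block, Percussion Block & Percussion Soundcheck, Percussion Block & Percussion Warm-up, Percussion Soundcheck & Tech Block — 6 in total.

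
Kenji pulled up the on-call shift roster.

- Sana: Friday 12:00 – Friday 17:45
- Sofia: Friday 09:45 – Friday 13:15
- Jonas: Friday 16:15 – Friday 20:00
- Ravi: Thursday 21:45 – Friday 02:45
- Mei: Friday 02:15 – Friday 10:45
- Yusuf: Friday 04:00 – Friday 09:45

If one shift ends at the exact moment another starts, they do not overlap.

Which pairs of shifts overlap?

Jonas & Sana, Mei & Ravi, Mei & Sofia, Mei & Yusuf, Sana & Sofia

Sorted by start: Ravi, Mei, Yusuf, Sofia, Sana, Jonas.
Mei starts before Ravi ends → Ravi and Mei overlap.
Yusuf starts after Ravi ends; Ravi is clear from here.
Yusuf starts before Mei ends → Mei and Yusuf overlap.
Sofia starts before Mei ends → Mei and Sofia overlap.
Sana starts after Mei ends; Mei is clear from here.
Sofia starts exactly when Yusuf ends (back-to-back, no overlap); Yusuf is clear from here.
Sana starts before Sofia ends → Sofia and Sana overlap.
Jonas starts after Sofia ends.
Jonas starts before Sana ends → Sana and Jonas overlap.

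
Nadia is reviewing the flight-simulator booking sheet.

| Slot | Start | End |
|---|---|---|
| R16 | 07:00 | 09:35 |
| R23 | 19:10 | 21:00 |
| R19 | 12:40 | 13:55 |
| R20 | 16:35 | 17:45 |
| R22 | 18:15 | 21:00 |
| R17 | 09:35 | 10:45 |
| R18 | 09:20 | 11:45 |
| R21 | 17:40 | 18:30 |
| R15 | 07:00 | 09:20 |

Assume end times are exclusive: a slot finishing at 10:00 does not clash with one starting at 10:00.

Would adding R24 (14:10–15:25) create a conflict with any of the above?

No — it doesn't clash with anything

R15: ends 09:20 at or before R24 starts 14:10 → clear.
R16: ends 09:35 at or before R24 starts 14:10 → clear.
R18: ends 11:45 at or before R24 starts 14:10 → clear.
R17: ends 10:45 at or before R24 starts 14:10 → clear.
R19: ends 13:55 at or before R24 starts 14:10 → clear.
R20: starts 16:35 at or after R24 ends 15:25 → clear.
R21: starts 17:40 at or after R24 ends 15:25 → clear.
R22: starts 18:15 at or after R24 ends 15:25 → clear.
R23: starts 19:10 at or after R24 ends 15:25 → clear.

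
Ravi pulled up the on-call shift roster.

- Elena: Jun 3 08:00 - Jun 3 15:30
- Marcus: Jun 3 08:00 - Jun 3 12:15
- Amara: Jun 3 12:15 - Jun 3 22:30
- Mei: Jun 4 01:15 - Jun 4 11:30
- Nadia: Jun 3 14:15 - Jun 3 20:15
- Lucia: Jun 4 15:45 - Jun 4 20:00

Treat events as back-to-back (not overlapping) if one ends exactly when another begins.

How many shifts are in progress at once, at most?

3

Sweep the timeline, counting +1 at each start and −1 at each end (ends before starts at a tie):
Jun 3 08:00 start Elena → 1
Jun 3 08:00 start Marcus → 2
Jun 3 12:15 end Marcus → 1
Jun 3 12:15 start Amara → 2
Jun 3 14:15 start Nadia → 3
Jun 3 15:30 end Elena → 2
Jun 3 20:15 end Nadia → 1
Jun 3 22:30 end Amara → 0
Jun 4 01:15 start Mei → 1
Jun 4 11:30 end Mei → 0
Jun 4 15:45 start Lucia → 1
Jun 4 20:00 end Lucia → 0
Peak is 3, at Jun 3 14:15 (Amara, Elena, Nadia).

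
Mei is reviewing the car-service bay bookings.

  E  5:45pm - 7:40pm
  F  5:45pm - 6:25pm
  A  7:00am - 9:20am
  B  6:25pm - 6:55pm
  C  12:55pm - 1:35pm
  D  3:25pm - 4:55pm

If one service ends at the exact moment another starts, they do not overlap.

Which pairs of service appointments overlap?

Sorted by start: A, C, D, E, F, B.
C starts after A ends, so A has no further overlaps.
D starts after C ends, so C has no further overlaps.
E starts after D ends, so D has no further overlaps.
F starts before E ends → E and F overlap.
B starts before E ends → E and B overlap.
B starts exactly when F ends (back-to-back, no overlap).

B & E, E & F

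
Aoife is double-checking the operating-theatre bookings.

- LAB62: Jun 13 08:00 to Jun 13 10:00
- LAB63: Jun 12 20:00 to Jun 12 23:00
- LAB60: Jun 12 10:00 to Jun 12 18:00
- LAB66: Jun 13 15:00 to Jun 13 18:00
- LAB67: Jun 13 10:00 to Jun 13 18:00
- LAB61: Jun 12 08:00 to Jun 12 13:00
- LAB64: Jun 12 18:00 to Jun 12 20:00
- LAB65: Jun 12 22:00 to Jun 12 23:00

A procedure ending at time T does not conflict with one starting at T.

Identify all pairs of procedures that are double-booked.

Sorted by start: LAB61, LAB60, LAB64, LAB63, LAB65, LAB62, LAB67, LAB66.
LAB60 starts before LAB61 ends → LAB61 and LAB60 overlap.
LAB64 starts after LAB61 ends, so LAB61 has no further overlaps.
LAB64 starts exactly when LAB60 ends (back-to-back, no overlap), so LAB60 has no further overlaps.
LAB63 starts exactly when LAB64 ends (back-to-back, no overlap), so LAB64 has no further overlaps.
LAB65 starts before LAB63 ends → LAB63 and LAB65 overlap.
LAB62 starts after LAB63 ends, so LAB63 has no further overlaps.
LAB62 starts after LAB65 ends, so LAB65 has no further overlaps.
LAB67 starts exactly when LAB62 ends (back-to-back, no overlap), so LAB62 has no further overlaps.
LAB66 starts before LAB67 ends → LAB67 and LAB66 overlap.

LAB60 & LAB61, LAB63 & LAB65, LAB66 & LAB67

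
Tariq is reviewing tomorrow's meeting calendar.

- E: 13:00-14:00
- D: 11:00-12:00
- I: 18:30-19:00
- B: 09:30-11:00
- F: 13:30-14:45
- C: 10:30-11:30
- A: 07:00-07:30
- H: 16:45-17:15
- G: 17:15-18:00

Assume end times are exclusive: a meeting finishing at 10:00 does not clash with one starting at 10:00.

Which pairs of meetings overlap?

B & C, C & D, E & F

Check each pair: they overlap iff neither finishes before the other starts.
Sorted by start: A, B, C, D, E, F, H, G, I.
B starts after A ends — done with A.
C starts before B ends → B and C overlap.
D starts exactly when B ends (back-to-back, no overlap) — done with B.
D starts before C ends → C and D overlap.
E starts after C ends — done with C.
E starts after D ends — done with D.
F starts before E ends → E and F overlap.
H starts after E ends — done with E.
H starts after F ends — done with F.
G starts exactly when H ends (back-to-back, no overlap) — done with H.
I starts after G ends.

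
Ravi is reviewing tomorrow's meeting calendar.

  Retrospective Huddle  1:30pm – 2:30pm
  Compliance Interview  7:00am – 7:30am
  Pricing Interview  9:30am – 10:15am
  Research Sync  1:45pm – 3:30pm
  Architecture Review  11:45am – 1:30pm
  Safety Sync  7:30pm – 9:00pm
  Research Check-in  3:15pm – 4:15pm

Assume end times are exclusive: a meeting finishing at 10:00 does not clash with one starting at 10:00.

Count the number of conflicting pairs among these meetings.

2

Two intervals overlap when each starts before the other ends.
Sorted by start: Compliance Interview, Pricing Interview, Architecture Review, Retrospective Huddle, Research Sync, Research Check-in, Safety Sync.
Pricing Interview starts after Compliance Interview ends — done with Compliance Interview.
Architecture Review starts after Pricing Interview ends — done with Pricing Interview.
Retrospective Huddle starts exactly when Architecture Review ends (back-to-back, no overlap) — done with Architecture Review.
Research Sync starts before Retrospective Huddle ends → Retrospective Huddle and Research Sync overlap.
Research Check-in starts after Retrospective Huddle ends — done with Retrospective Huddle.
Research Check-in starts before Research Sync ends → Research Sync and Research Check-in overlap.
Safety Sync starts after Research Sync ends.
Safety Sync starts after Research Check-in ends.
Overlapping pairs: Research Check-in & Research Sync, Research Sync & Retrospective Huddle — 2 in total.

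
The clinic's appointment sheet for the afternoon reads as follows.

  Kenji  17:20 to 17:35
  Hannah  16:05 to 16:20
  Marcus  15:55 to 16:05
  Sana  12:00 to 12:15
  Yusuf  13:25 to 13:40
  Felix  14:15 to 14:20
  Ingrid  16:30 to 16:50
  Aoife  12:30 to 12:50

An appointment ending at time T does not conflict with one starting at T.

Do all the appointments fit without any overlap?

Yes

Two intervals overlap when each starts before the other ends.
Sorted by start: Sana, Aoife, Yusuf, Felix, Marcus, Hannah, Ingrid, Kenji.
Aoife starts after Sana ends; Sana is clear from here.
Yusuf starts after Aoife ends; Aoife is clear from here.
Felix starts after Yusuf ends; Yusuf is clear from here.
Marcus starts after Felix ends; Felix is clear from here.
Hannah starts exactly when Marcus ends (back-to-back, no overlap); Marcus is clear from here.
Ingrid starts after Hannah ends; Hannah is clear from here.
Kenji starts after Ingrid ends.
Every pair is clear; the schedule has no overlaps.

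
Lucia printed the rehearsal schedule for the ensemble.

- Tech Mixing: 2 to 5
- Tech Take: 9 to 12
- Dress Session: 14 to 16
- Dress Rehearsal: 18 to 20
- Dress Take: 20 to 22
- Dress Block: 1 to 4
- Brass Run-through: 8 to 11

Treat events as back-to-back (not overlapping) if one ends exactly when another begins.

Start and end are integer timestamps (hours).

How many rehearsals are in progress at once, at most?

Sweep the timeline, counting +1 at each start and −1 at each end (ends before starts at a tie):
1 start Dress Block → 1
2 start Tech Mixing → 2
4 end Dress Block → 1
5 end Tech Mixing → 0
8 start Brass Run-through → 1
9 start Tech Take → 2
11 end Brass Run-through → 1
12 end Tech Take → 0
14 start Dress Session → 1
16 end Dress Session → 0
18 start Dress Rehearsal → 1
20 end Dress Rehearsal → 0
20 start Dress Take → 1
22 end Dress Take → 0
Peak is 2, at 2 (Dress Block, Tech Mixing).

2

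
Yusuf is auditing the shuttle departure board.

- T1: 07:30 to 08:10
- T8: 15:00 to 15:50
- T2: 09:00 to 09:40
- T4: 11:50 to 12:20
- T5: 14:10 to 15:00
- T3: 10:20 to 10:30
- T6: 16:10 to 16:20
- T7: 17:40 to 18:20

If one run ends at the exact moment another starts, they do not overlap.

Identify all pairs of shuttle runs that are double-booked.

no conflicts

Sorted by start: T1, T2, T3, T4, T5, T8, T6, T7.
T2 starts after T1 ends; T1 is clear from here.
T3 starts after T2 ends; T2 is clear from here.
T4 starts after T3 ends; T3 is clear from here.
T5 starts after T4 ends; T4 is clear from here.
T8 starts exactly when T5 ends (back-to-back, no overlap); T5 is clear from here.
T6 starts after T8 ends; T8 is clear from here.
T7 starts after T6 ends.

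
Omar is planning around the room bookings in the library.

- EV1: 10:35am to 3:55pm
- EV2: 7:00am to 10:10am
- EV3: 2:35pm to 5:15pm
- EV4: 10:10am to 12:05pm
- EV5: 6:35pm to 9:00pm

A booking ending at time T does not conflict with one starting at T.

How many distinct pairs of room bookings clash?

2

Sorted by start: EV2, EV4, EV1, EV3, EV5.
EV4 starts exactly when EV2 ends (back-to-back, no overlap), so nothing later overlaps EV2 either.
EV1 starts before EV4 ends → EV4 and EV1 overlap.
EV3 starts after EV4 ends, so nothing later overlaps EV4 either.
EV3 starts before EV1 ends → EV1 and EV3 overlap.
EV5 starts after EV1 ends.
EV5 starts after EV3 ends.
Overlapping pairs: EV1 & EV3, EV1 & EV4 — 2 in total.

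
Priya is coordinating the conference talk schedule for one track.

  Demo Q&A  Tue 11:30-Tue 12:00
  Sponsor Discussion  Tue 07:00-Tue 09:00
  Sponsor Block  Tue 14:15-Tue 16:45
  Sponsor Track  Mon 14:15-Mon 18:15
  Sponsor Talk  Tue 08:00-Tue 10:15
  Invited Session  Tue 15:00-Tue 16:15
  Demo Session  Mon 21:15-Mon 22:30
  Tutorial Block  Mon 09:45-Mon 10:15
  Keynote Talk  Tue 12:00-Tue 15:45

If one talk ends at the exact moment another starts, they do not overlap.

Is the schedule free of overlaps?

Sorted by start: Tutorial Block, Sponsor Track, Demo Session, Sponsor Discussion, Sponsor Talk, Demo Q&A, Keynote Talk, Sponsor Block, Invited Session.
Sponsor Track starts after Tutorial Block ends — done with Tutorial Block.
Demo Session starts after Sponsor Track ends — done with Sponsor Track.
Sponsor Discussion starts after Demo Session ends — done with Demo Session.
Sponsor Talk starts before Sponsor Discussion ends → Sponsor Discussion and Sponsor Talk overlap.
That's a conflict, so the schedule is not conflict-free.

No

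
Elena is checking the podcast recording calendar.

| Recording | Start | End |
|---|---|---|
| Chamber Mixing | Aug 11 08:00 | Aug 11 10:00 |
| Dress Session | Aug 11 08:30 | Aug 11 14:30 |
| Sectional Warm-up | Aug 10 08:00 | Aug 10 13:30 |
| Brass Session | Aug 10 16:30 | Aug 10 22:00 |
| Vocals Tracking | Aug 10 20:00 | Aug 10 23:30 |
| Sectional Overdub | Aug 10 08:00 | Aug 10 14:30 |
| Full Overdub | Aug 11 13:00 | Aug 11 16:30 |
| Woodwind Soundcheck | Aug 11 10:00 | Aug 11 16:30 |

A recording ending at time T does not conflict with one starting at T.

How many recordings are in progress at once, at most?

3

Walk through starts and ends in time order (an end at T is processed before a start at T):
Aug 10 08:00 start Sectional Overdub → 1
Aug 10 08:00 start Sectional Warm-up → 2
Aug 10 13:30 end Sectional Warm-up → 1
Aug 10 14:30 end Sectional Overdub → 0
Aug 10 16:30 start Brass Session → 1
Aug 10 20:00 start Vocals Tracking → 2
Aug 10 22:00 end Brass Session → 1
Aug 10 23:30 end Vocals Tracking → 0
Aug 11 08:00 start Chamber Mixing → 1
Aug 11 08:30 start Dress Session → 2
Aug 11 10:00 end Chamber Mixing → 1
Aug 11 10:00 start Woodwind Soundcheck → 2
Aug 11 13:00 start Full Overdub → 3
Aug 11 14:30 end Dress Session → 2
Aug 11 16:30 end Full Overdub → 1
Aug 11 16:30 end Woodwind Soundcheck → 0
Peak is 3, at Aug 11 13:00 (Dress Session, Full Overdub, Woodwind Soundcheck).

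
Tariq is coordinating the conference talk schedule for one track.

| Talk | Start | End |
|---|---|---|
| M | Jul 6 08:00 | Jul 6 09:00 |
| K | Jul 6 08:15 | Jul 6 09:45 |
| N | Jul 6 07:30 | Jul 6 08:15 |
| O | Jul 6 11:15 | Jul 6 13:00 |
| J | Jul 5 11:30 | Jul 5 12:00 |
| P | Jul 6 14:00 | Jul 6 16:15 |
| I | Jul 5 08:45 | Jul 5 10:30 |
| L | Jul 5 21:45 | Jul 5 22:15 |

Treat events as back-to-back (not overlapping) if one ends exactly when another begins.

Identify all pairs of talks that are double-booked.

K & M, M & N

Check each pair: they overlap iff neither finishes before the other starts.
Sorted by start: I, J, L, N, M, K, O, P.
J starts after I ends; I is clear from here.
L starts after J ends; J is clear from here.
N starts after L ends; L is clear from here.
M starts before N ends → N and M overlap.
K starts exactly when N ends (back-to-back, no overlap); N is clear from here.
K starts before M ends → M and K overlap.
O starts after M ends; M is clear from here.
O starts after K ends; K is clear from here.
P starts after O ends.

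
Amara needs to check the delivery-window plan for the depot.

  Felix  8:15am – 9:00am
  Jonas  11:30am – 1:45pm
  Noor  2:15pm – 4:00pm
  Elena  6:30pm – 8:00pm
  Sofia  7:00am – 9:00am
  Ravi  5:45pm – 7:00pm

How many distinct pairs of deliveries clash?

2

Check each pair: they overlap iff neither finishes before the other starts.
Sorted by start: Sofia, Felix, Jonas, Noor, Ravi, Elena.
Felix starts before Sofia ends → Sofia and Felix overlap.
Jonas starts after Sofia ends — done with Sofia.
Jonas starts after Felix ends — done with Felix.
Noor starts after Jonas ends — done with Jonas.
Ravi starts after Noor ends — done with Noor.
Elena starts before Ravi ends → Ravi and Elena overlap.
Overlapping pairs: Elena & Ravi, Felix & Sofia — 2 in total.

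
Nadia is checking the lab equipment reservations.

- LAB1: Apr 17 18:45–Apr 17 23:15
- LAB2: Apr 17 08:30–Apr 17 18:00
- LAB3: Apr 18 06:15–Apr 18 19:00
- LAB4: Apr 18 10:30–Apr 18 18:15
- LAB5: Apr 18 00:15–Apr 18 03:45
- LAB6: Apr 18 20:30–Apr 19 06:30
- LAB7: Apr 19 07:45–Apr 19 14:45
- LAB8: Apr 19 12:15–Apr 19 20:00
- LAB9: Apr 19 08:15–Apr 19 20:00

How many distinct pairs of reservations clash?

4

Sorted by start: LAB2, LAB1, LAB5, LAB3, LAB4, LAB6, LAB7, LAB9, LAB8.
LAB1 starts after LAB2 ends, so LAB2 has no further overlaps.
LAB5 starts after LAB1 ends, so LAB1 has no further overlaps.
LAB3 starts after LAB5 ends, so LAB5 has no further overlaps.
LAB4 starts before LAB3 ends → LAB3 and LAB4 overlap.
LAB6 starts after LAB3 ends, so LAB3 has no further overlaps.
LAB6 starts after LAB4 ends, so LAB4 has no further overlaps.
LAB7 starts after LAB6 ends, so LAB6 has no further overlaps.
LAB9 starts before LAB7 ends → LAB7 and LAB9 overlap.
LAB8 starts before LAB7 ends → LAB7 and LAB8 overlap.
LAB8 starts before LAB9 ends → LAB9 and LAB8 overlap.
Overlapping pairs: LAB3 & LAB4, LAB7 & LAB8, LAB7 & LAB9, LAB8 & LAB9 — 4 in total.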